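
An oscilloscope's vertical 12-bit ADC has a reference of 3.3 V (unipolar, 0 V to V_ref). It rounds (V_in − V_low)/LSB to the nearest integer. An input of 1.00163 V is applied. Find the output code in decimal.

LSB = 3.3 V / 4096 = 0.806 mV.
Input sits at 1243.235 steps above V_low.
So the output code is 1243.

code 1243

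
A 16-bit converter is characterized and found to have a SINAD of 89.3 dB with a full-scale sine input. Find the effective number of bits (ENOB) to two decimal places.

ENOB = (SINAD − 1.76) / 6.02 = (89.3 − 1.76)/6.02 = 14.542.

14.54 bits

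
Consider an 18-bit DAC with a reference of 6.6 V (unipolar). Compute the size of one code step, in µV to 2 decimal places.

25.18 µV

Full-scale span = 6.6 V.
LSB = 6.6 / 2^18 = 6.6 / 262144 = 2.5177e-05 V = 25.18 µV.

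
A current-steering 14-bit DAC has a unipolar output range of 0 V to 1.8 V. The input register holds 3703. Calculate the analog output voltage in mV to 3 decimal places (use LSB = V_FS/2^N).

LSB = 1.8 V / 2^14 = 109.86 µV.
V_out = 0 + 3703 × 0.000109863 V = 0.406824 V.
= 406.824 mV.

406.824 mV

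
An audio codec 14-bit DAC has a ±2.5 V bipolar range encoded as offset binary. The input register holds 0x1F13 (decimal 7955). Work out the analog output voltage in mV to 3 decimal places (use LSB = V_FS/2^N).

-72.327 mV

LSB = 5 V / 2^14 = 305.18 µV.
Code 0x1F13 = 7955 decimal.
V_out = (−2.5) + 7955 × 0.000305176 V = -0.0723267 V.
= -72.327 mV.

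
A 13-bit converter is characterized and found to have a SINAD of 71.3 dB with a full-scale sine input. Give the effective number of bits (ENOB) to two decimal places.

11.55 bits

ENOB = (SINAD − 1.76) / 6.02 = (71.3 − 1.76)/6.02 = 11.551.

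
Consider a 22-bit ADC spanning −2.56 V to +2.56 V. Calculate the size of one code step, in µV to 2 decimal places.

Full-scale span = 5.12 V.
LSB = 5.12 / 2^22 = 5.12 / 4194304 = 1.2207e-06 V = 1.22 µV.

1.22 µV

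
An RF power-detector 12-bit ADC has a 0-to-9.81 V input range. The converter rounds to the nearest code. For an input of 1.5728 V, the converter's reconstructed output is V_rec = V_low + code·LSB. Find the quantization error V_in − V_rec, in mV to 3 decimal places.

-0.728 mV

Step size: 9.81 V ÷ 2^12 = 2.395 mV.
(1.5728 − 0)/0.00239502 = 656.6961; round gives code 657.
Reconstructed: 1.5735278 V.
Error = 1.5728 − 1.5735278 = -0.000727832 V = -0.728 mV.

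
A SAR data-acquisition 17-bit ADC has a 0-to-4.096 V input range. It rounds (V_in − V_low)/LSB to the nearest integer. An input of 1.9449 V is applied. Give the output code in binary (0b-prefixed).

With 131072 levels over 4.096 V, one step is 31.25 µV.
(1.9449 − 0) / 3.125e-05 = 62236.800 LSBs.
Round → code 62237.
In binary (0b-prefixed): 0b1111001100011101.

code 0b1111001100011101 (decimal 62237)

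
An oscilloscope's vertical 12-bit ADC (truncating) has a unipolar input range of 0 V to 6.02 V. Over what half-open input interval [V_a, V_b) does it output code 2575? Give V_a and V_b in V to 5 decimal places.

LSB = 6.02/2^12 = 1.470 mV.
V_a = V_low + 2575·LSB = 3.78455 V; V_b = V_low + 2576·LSB = 3.78602 V.

[3.78455 V, 3.78602 V)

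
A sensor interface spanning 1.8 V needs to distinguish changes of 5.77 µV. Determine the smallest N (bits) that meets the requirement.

Number of steps required ≥ 1.8 V / 5.77 µV = 311958.41.
Need 2^N ≥ 311958.41; 2^18 = 262144, 2^19 = 524288.
Minimum N = 19.

19 bits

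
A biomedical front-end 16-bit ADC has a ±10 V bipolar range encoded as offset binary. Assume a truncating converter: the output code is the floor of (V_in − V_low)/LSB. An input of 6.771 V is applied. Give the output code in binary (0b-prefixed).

Full-scale span = 20 V; LSB = 20/2^16 = 305.18 µV.
(6.771 − (−10)) / 0.000305176 = 54955.213 LSBs.
So the output code is 54955.
In binary (0b-prefixed): 0b1101011010101011.

code 0b1101011010101011 (decimal 54955)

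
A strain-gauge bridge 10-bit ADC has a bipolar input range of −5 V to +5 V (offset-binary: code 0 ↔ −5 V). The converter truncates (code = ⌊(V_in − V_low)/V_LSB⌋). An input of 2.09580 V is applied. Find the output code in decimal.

code 726

With 1024 levels over 10 V, one step is 9.766 mV.
(V_in − V_low)/LSB = (2.09580 − (−5)) / 0.00976562 = 726.610.
⌊·⌋(726.610) = 726.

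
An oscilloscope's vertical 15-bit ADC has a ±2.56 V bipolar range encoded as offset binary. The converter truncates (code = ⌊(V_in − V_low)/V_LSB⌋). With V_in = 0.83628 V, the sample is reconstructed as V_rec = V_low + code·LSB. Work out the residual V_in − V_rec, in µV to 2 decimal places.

One LSB is 5.12 V / 32768 = 156.25 µV.
(V_in − V_low)/LSB = (0.83628 − (−2.56))/0.00015625 = 21736.1920 → code 21736 (floor).
Reconstructed: 0.83625 V.
Error = 0.83628 − 0.83625 = 3e-05 V = 30.00 µV.

30.00 µV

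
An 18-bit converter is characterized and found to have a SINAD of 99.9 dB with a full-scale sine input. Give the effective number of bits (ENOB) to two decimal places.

ENOB = (SINAD − 1.76) / 6.02 = (99.9 − 1.76)/6.02 = 16.302.

16.30 bits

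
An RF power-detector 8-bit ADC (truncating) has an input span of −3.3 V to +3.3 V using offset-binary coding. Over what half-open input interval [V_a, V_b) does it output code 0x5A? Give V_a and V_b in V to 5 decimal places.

LSB = 6.6/2^8 = 25.781 mV.
Code 0x5A = 90 decimal.
V_a = V_low + 90·LSB = -0.979688 V; V_b = V_low + 91·LSB = -0.953906 V.

[-0.97969 V, -0.95391 V)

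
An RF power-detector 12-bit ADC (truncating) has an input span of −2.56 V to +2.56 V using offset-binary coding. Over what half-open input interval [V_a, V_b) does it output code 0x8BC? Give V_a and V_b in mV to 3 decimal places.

LSB = 5.12/2^12 = 1.250 mV.
Code 0x8BC = 2236 decimal.
V_a = V_low + 2236·LSB = 0.235 V; V_b = V_low + 2237·LSB = 0.23625 V.

[235.000 mV, 236.250 mV)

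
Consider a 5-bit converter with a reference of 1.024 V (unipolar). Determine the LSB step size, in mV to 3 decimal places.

Full-scale span = 1.024 V.
LSB = 1.024 / 2^5 = 1.024 / 32 = 0.032 V = 32.000 mV.

32.000 mV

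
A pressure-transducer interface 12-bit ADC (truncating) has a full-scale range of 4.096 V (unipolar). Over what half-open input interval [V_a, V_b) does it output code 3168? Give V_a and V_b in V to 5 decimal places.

[3.16800 V, 3.16900 V)

LSB = 4.096/2^12 = 1.000 mV.
V_a = V_low + 3168·LSB = 3.168 V; V_b = V_low + 3169·LSB = 3.169 V.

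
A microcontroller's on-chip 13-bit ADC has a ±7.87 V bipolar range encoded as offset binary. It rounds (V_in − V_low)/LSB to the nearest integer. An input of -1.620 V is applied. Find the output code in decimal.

LSB = 15.74 V / 8192 = 1.921 mV.
(V_in − V_low)/LSB = (-1.620 − (−7.87)) / 0.00192139 = 3252.859.
round(3252.859) = 3253.

code 3253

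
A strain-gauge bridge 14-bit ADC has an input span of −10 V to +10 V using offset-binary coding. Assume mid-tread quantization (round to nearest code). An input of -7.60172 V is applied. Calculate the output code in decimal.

LSB = 20 V / 16384 = 1.221 mV.
(V_in − V_low)/LSB = (-7.60172 − (−10)) / 0.0012207 = 1964.671.
round(1964.671) = 1965.

code 1965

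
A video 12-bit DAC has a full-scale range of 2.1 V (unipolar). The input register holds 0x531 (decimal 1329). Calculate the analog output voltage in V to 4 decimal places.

0.6814 V

LSB = 2.1 V / 2^12 = 0.513 mV.
Code 0x531 = 1329 decimal.
V_out = 0 + 1329 × 0.000512695 V = 0.681372 V.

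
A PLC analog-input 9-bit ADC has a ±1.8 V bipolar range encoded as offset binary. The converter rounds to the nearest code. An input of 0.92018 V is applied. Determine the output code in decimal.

code 387

LSB = 3.6 V / 512 = 7.031 mV.
(V_in − V_low)/LSB = (0.92018 − (−1.8)) / 0.00703125 = 386.870.
So the output code is 387.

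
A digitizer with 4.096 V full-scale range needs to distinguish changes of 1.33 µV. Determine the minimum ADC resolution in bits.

22 bits

Number of steps required ≥ 4.096 V / 1.33 µV = 3079699.25.
Need 2^N ≥ 3079699.25; 2^21 = 2097152, 2^22 = 4194304.
Minimum N = 22.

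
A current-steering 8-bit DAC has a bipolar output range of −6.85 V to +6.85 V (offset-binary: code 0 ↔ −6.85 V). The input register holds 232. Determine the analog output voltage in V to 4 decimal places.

LSB = 13.7 V / 2^8 = 53.516 mV.
V_out = (−6.85) + 232 × 0.0535156 V = 5.56562 V.

5.5656 V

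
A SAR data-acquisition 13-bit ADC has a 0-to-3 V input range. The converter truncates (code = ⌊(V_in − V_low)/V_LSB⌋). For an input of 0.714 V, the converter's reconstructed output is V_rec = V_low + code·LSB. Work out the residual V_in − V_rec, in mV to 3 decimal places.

0.255 mV

LSB = 3/2^13 = 366.21 µV.
(0.714 − 0)/0.000366211 = 1949.6960; ⌊·⌋ gives code 1949.
Code 1949 maps back to 0 + 1949×0.000366211 V = 0.71374512 V.
Error = 0.714 − 0.71374512 = 0.000254883 V = 0.255 mV.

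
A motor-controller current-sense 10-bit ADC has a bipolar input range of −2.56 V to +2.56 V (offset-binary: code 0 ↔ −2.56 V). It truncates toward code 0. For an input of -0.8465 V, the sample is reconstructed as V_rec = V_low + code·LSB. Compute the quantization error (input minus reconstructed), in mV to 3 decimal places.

3.500 mV

LSB = 5.12/2^10 = 5.000 mV.
(-0.8465 − (−2.56))/0.005 = 342.7000; ⌊·⌋ gives code 342.
Code 342 maps back to (−2.56) + 342×0.005 V = -0.85 V.
V_in − V_rec = 0.0035 V = 3.500 mV.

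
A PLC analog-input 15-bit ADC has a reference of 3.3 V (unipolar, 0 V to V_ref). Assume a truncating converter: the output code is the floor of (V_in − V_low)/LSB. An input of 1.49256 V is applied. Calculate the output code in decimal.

code 14820

Full-scale span = 3.3 V; LSB = 3.3/2^15 = 100.71 µV.
Input sits at 14820.669 steps above V_low.
Floor → code 14820.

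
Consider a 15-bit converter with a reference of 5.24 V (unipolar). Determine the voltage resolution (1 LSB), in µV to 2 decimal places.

Full-scale span = 5.24 V.
LSB = 5.24 / 2^15 = 5.24 / 32768 = 0.000159912 V = 159.91 µV.

159.91 µV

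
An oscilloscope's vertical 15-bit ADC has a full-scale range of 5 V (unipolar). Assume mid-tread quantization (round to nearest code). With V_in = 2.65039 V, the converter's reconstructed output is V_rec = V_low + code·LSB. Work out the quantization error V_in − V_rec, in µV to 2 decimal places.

-61.66 µV

LSB = 5/2^15 = 152.59 µV.
(2.65039 − 0)/0.000152588 = 17369.5959; round gives code 17370.
Code 17370 maps back to 0 + 17370×0.000152588 V = 2.6504517 V.
Difference: -6.16602e-05 V → -61.66 µV.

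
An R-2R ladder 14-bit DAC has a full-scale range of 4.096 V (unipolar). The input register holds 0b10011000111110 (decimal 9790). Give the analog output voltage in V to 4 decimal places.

LSB = 4.096 V / 2^14 = 250.00 µV.
Code 0b10011000111110 = 9790 decimal.
V_out = 0 + 9790 × 0.00025 V = 2.4475 V.

2.4475 V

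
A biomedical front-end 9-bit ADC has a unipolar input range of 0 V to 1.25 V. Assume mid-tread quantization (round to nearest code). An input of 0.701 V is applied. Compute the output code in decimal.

With 512 levels over 1.25 V, one step is 2.441 mV.
(V_in − V_low)/LSB = (0.701 − 0) / 0.00244141 = 287.130.
Round → code 287.

code 287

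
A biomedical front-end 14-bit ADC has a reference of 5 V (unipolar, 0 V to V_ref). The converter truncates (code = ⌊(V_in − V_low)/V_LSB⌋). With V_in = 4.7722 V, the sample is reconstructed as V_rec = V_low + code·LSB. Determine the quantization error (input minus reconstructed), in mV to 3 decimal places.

One LSB is 5 V / 16384 = 305.18 µV.
Scaled input = 15637.5450 LSBs, so code = 15637.
Reconstructed: 4.7720337 V.
V_in − V_rec = 0.000166309 V = 0.166 mV.

0.166 mV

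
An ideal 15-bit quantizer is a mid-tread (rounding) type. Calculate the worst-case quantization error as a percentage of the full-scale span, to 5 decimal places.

0.00153 %

Rounding → worst-case error = ½ LSB = V_FS/2^16, so 100/65536 = 0.00152588 % of full scale.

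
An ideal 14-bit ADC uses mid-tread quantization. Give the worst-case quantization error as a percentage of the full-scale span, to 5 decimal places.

Rounding → worst-case error = ½ LSB = V_FS/2^15, so 100/32768 = 0.00305176 % of full scale.

0.00305 %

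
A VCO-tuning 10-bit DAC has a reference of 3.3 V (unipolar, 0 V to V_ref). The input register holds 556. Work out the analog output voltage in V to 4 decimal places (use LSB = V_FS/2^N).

LSB = 3.3 V / 2^10 = 3.223 mV.
V_out = 0 + 556 × 0.00322266 V = 1.7918 V.

1.7918 V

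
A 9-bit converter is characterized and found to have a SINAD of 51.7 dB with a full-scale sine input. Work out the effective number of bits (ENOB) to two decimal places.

8.30 bits

ENOB = (SINAD − 1.76) / 6.02 = (51.7 − 1.76)/6.02 = 8.296.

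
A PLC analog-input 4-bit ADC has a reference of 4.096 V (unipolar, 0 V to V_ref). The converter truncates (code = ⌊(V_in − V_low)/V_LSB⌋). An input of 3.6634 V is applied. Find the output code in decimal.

code 14

LSB = 4.096 V / 16 = 256.000 mV.
Input sits at 14.310 steps above V_low.
Floor → code 14.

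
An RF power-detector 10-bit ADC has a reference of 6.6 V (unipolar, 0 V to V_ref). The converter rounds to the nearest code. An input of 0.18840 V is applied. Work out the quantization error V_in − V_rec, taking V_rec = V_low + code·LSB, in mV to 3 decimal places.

One LSB is 6.6 V / 1024 = 6.445 mV.
(0.18840 − 0)/0.00644531 = 29.2305; round gives code 29.
Reconstructed: 0.18691406 V.
Difference: 0.00148594 V → 1.486 mV.

1.486 mV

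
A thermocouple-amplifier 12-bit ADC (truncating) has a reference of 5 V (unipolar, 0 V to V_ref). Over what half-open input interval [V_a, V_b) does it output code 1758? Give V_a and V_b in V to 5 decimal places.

[2.14600 V, 2.14722 V)

LSB = 5/2^12 = 1.221 mV.
V_a = V_low + 1758·LSB = 2.146 V; V_b = V_low + 1759·LSB = 2.14722 V.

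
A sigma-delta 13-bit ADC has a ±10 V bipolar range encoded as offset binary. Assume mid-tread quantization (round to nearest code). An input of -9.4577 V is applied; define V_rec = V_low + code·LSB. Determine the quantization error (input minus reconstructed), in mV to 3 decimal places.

0.308 mV

LSB = 20/2^13 = 2.441 mV.
Scaled input = 222.1261 LSBs, so code = 222.
V_rec = (−10) + 222·0.00244141 = -9.4580078 V.
Difference: 0.000307812 V → 0.308 mV.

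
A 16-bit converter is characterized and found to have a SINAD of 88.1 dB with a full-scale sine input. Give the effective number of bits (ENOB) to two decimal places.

14.34 bits

ENOB = (SINAD − 1.76) / 6.02 = (88.1 − 1.76)/6.02 = 14.342.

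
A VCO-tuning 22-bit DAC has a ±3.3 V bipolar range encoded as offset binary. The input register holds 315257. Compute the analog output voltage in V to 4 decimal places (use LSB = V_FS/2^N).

-2.8039 V

LSB = 6.6 V / 2^22 = 1.57 µV.
V_out = (−3.3) + 315257 × 1.57356e-06 V = -2.80392 V.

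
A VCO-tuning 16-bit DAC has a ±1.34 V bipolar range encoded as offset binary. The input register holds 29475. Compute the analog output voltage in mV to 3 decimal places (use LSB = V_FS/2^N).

-134.662 mV

LSB = 2.68 V / 2^16 = 40.89 µV.
V_out = (−1.34) + 29475 × 4.08936e-05 V = -0.134662 V.
= -134.662 mV.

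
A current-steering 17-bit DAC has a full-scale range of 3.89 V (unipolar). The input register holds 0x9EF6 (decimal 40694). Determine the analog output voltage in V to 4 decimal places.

LSB = 3.89 V / 2^17 = 29.68 µV.
Code 0x9EF6 = 40694 decimal.
V_out = 0 + 40694 × 2.96783e-05 V = 1.20773 V.

1.2077 V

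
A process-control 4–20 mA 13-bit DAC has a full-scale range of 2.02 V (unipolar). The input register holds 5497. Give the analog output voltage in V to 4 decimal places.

LSB = 2.02 V / 2^13 = 246.58 µV.
V_out = 0 + 5497 × 0.000246582 V = 1.35546 V.

1.3555 V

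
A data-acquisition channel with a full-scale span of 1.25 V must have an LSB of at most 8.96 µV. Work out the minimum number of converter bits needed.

18 bits

Number of steps required ≥ 1.25 V / 8.96 µV = 139508.93.
Need 2^N ≥ 139508.93; 2^17 = 131072, 2^18 = 262144.
Minimum N = 18.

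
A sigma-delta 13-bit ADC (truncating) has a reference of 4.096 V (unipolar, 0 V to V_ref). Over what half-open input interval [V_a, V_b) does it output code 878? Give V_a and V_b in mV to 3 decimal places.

LSB = 4.096/2^13 = 0.500 mV.
V_a = V_low + 878·LSB = 0.439 V; V_b = V_low + 879·LSB = 0.4395 V.

[439.000 mV, 439.500 mV)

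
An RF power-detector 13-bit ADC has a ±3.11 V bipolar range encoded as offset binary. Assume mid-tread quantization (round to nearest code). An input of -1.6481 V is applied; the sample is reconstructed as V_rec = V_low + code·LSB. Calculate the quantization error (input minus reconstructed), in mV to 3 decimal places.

0.291 mV

Step size: 6.22 V ÷ 2^13 = 0.759 mV.
(V_in − V_low)/LSB = (-1.6481 − (−3.11))/0.000759277 = 1925.3834 → code 1925 (round).
V_rec = (−3.11) + 1925·0.000759277 = -1.6483911 V.
Error = -1.6481 − (−1.6483911) = 0.000291113 V = 0.291 mV.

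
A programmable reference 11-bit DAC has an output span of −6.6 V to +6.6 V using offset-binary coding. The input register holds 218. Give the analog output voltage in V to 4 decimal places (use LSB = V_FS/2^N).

LSB = 13.2 V / 2^11 = 6.445 mV.
V_out = (−6.6) + 218 × 0.00644531 V = -5.19492 V.

-5.1949 V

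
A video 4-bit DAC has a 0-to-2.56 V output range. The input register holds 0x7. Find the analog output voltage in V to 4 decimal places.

1.1200 V

LSB = 2.56 V / 2^4 = 160.000 mV.
Code 0x7 = 7 decimal.
V_out = 0 + 7 × 0.16 V = 1.12 V.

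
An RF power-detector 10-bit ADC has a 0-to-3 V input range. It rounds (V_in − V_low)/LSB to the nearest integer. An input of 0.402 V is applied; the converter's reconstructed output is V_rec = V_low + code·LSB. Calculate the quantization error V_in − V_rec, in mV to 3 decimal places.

LSB = 3/2^10 = 2.930 mV.
(V_in − V_low)/LSB = (0.402 − 0)/0.00292969 = 137.2160 → code 137 (round).
V_rec = 0 + 137·0.00292969 = 0.40136719 V.
Error = 0.402 − 0.40136719 = 0.000632813 V = 0.633 mV.

0.633 mV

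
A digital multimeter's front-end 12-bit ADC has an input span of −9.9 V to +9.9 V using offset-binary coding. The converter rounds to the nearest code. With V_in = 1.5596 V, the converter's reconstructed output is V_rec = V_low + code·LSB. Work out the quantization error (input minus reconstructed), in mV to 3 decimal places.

One LSB is 19.8 V / 4096 = 4.834 mV.
(V_in − V_low)/LSB = (1.5596 − (−9.9))/0.00483398 = 2370.6324 → code 2371 (round).
V_rec = (−9.9) + 2371·0.00483398 = 1.561377 V.
Error = 1.5596 − 1.561377 = -0.00177695 V = -1.777 mV.

-1.777 mV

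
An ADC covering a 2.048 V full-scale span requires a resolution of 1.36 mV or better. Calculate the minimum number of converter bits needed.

11 bits

Number of steps required ≥ 2.048 V / 1.36 mV = 1505.88.
Need 2^N ≥ 1505.88; 2^10 = 1024, 2^11 = 2048.
Minimum N = 11.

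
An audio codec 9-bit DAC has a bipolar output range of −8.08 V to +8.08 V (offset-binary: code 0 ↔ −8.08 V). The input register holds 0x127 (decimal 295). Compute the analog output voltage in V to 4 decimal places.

LSB = 16.16 V / 2^9 = 31.562 mV.
Code 0x127 = 295 decimal.
V_out = (−8.08) + 295 × 0.0315625 V = 1.23094 V.

1.2309 V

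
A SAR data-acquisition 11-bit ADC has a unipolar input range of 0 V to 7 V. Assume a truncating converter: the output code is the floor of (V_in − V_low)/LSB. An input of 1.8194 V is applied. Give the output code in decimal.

code 532

With 2048 levels over 7 V, one step is 3.418 mV.
(1.8194 − 0) / 0.00341797 = 532.304 LSBs.
So the output code is 532.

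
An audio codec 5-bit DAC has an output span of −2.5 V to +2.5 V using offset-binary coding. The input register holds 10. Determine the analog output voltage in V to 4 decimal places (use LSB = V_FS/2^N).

LSB = 5 V / 2^5 = 156.250 mV.
V_out = (−2.5) + 10 × 0.15625 V = -0.9375 V.

-0.9375 V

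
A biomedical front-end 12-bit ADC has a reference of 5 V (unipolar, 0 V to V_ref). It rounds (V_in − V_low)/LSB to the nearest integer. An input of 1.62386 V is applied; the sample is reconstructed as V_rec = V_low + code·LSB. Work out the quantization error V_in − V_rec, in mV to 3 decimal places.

0.325 mV

Step size: 5 V ÷ 2^12 = 1.221 mV.
(1.62386 − 0)/0.0012207 = 1330.2661; round gives code 1330.
V_rec = 0 + 1330·0.0012207 = 1.6235352 V.
Error = 1.62386 − 1.6235352 = 0.000324844 V = 0.325 mV.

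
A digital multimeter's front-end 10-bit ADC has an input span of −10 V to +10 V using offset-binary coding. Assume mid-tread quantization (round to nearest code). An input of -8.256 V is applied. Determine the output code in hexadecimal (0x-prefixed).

code 0x59 (decimal 89)

LSB = 20 V / 1024 = 19.531 mV.
(V_in − V_low)/LSB = (-8.256 − (−10)) / 0.0195312 = 89.293.
So the output code is 89.
In hexadecimal (0x-prefixed): 0x59.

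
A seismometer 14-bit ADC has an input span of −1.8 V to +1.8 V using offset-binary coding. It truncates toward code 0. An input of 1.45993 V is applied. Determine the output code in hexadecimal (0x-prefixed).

code 0x39F4 (decimal 14836)

Full-scale span = 3.6 V; LSB = 3.6/2^14 = 219.73 µV.
(V_in − V_low)/LSB = (1.45993 − (−1.8)) / 0.000219727 = 14836.304.
⌊·⌋(14836.304) = 14836.
In hexadecimal (0x-prefixed): 0x39F4.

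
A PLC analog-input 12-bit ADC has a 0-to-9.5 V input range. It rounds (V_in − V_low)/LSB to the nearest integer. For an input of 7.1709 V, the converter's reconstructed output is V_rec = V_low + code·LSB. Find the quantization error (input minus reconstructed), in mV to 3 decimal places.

Step size: 9.5 V ÷ 2^12 = 2.319 mV.
(7.1709 − 0)/0.00231934 = 3091.7901; round gives code 3092.
Reconstructed: 7.1713867 V.
Difference: -0.000486719 V → -0.487 mV.

-0.487 mV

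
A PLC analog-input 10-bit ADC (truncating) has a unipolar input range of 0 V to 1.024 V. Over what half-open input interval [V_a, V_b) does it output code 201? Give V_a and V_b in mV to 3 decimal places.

LSB = 1.024/2^10 = 1.000 mV.
V_a = V_low + 201·LSB = 0.201 V; V_b = V_low + 202·LSB = 0.202 V.

[201.000 mV, 202.000 mV)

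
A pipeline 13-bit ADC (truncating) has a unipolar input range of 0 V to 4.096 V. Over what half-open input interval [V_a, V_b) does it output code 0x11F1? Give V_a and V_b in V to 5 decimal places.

[2.29650 V, 2.29700 V)

LSB = 4.096/2^13 = 0.500 mV.
Code 0x11F1 = 4593 decimal.
V_a = V_low + 4593·LSB = 2.2965 V; V_b = V_low + 4594·LSB = 2.297 V.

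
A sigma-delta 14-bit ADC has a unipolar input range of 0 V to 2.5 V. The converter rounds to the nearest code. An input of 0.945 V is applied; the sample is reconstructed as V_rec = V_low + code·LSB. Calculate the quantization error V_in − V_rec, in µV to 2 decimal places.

One LSB is 2.5 V / 16384 = 152.59 µV.
(V_in − V_low)/LSB = (0.945 − 0)/0.000152588 = 6193.1520 → code 6193 (round).
Code 6193 maps back to 0 + 6193×0.000152588 V = 0.94497681 V.
Error = 0.945 − 0.94497681 = 2.31934e-05 V = 23.19 µV.

23.19 µV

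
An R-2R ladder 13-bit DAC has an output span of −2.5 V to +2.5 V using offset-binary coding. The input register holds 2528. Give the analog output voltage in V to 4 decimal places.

LSB = 5 V / 2^13 = 0.610 mV.
V_out = (−2.5) + 2528 × 0.000610352 V = -0.957031 V.

-0.9570 V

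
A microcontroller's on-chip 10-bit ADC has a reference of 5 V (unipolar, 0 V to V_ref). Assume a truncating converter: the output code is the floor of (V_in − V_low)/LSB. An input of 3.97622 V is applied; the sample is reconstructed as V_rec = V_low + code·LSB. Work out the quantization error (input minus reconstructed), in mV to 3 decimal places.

1.611 mV

Step size: 5 V ÷ 2^10 = 4.883 mV.
(3.97622 − 0)/0.00488281 = 814.3299; ⌊·⌋ gives code 814.
Code 814 maps back to 0 + 814×0.00488281 V = 3.9746094 V.
Error = 3.97622 − 3.9746094 = 0.00161063 V = 1.611 mV.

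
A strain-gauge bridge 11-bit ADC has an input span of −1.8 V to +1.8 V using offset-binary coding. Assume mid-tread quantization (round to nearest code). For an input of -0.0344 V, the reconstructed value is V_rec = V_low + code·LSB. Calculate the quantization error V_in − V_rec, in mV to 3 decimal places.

Step size: 3.6 V ÷ 2^11 = 1.758 mV.
Scaled input = 1004.4302 LSBs, so code = 1004.
Reconstructed: -0.03515625 V.
Difference: 0.00075625 V → 0.756 mV.

0.756 mV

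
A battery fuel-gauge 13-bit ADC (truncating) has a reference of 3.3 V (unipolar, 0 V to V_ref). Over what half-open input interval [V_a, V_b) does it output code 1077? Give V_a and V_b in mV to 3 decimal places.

LSB = 3.3/2^13 = 402.83 µV.
V_a = V_low + 1077·LSB = 0.43385 V; V_b = V_low + 1078·LSB = 0.434253 V.

[433.850 mV, 434.253 mV)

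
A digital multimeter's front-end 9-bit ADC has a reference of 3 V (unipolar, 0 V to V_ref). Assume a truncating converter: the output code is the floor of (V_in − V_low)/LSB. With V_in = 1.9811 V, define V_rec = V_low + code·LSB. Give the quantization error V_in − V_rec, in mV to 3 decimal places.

Step size: 3 V ÷ 2^9 = 5.859 mV.
(1.9811 − 0)/0.00585938 = 338.1077; ⌊·⌋ gives code 338.
Code 338 maps back to 0 + 338×0.00585938 V = 1.9804688 V.
Error = 1.9811 − 1.9804688 = 0.00063125 V = 0.631 mV.

0.631 mV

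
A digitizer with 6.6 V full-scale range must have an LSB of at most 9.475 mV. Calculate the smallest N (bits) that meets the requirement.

Number of steps required ≥ 6.6 V / 9.475 mV = 696.57.
Need 2^N ≥ 696.57; 2^9 = 512, 2^10 = 1024.
Minimum N = 10.

10 bits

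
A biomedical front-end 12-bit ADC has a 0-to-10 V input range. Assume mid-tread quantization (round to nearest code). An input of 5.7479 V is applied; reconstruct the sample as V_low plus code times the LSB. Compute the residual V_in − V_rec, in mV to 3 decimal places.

One LSB is 10 V / 4096 = 2.441 mV.
(5.7479 − 0)/0.00244141 = 2354.3398; round gives code 2354.
V_rec = 0 + 2354·0.00244141 = 5.7470703 V.
Error = 5.7479 − 5.7470703 = 0.000829688 V = 0.830 mV.

0.830 mV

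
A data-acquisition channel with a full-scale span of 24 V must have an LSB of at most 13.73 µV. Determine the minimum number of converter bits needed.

21 bits

Number of steps required ≥ 24 V / 13.73 µV = 1747997.09.
Need 2^N ≥ 1747997.09; 2^20 = 1048576, 2^21 = 2097152.
Minimum N = 21.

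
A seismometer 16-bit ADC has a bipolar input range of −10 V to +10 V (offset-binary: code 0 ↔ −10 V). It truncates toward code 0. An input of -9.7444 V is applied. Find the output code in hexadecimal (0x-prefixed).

code 0x345 (decimal 837)

With 65536 levels over 20 V, one step is 305.18 µV.
(-9.7444 − (−10)) / 0.000305176 = 837.550 LSBs.
So the output code is 837.
In hexadecimal (0x-prefixed): 0x345.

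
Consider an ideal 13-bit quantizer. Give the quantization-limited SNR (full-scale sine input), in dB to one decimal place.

80.0 dB

SNR ≈ 6.02·N + 1.76 dB = 6.02·13 + 1.76 = 80.02 dB.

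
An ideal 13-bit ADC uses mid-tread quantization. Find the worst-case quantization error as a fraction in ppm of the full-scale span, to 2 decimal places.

61.04 ppm

Rounding → worst-case error = ½ LSB = V_FS/2^14, so 1e+06/16384 = 61.0352 ppm of full scale.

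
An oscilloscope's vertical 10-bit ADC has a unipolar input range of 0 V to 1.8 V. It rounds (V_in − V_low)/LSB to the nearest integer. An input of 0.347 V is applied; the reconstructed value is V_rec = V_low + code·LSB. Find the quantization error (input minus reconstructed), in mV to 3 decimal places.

LSB = 1.8/2^10 = 1.758 mV.
(V_in − V_low)/LSB = (0.347 − 0)/0.00175781 = 197.4044 → code 197 (round).
V_rec = 0 + 197·0.00175781 = 0.34628906 V.
Error = 0.347 − 0.34628906 = 0.000710937 V = 0.711 mV.

0.711 mV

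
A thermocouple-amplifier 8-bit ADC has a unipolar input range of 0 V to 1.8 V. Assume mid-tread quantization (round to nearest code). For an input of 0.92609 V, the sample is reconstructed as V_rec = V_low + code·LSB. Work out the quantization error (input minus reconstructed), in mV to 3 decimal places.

Step size: 1.8 V ÷ 2^8 = 7.031 mV.
(0.92609 − 0)/0.00703125 = 131.7106; round gives code 132.
V_rec = 0 + 132·0.00703125 = 0.928125 V.
Error = 0.92609 − 0.928125 = -0.002035 V = -2.035 mV.

-2.035 mV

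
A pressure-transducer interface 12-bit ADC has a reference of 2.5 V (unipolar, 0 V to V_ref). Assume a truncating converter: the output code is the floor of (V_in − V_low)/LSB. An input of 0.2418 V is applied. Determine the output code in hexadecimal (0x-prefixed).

With 4096 levels over 2.5 V, one step is 0.610 mV.
Input sits at 396.165 steps above V_low.
⌊·⌋(396.165) = 396.
In hexadecimal (0x-prefixed): 0x18C.

code 0x18C (decimal 396)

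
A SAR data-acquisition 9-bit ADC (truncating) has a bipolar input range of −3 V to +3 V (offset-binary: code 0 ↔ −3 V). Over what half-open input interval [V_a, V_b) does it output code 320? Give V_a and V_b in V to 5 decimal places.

LSB = 6/2^9 = 11.719 mV.
V_a = V_low + 320·LSB = 0.75 V; V_b = V_low + 321·LSB = 0.761719 V.

[0.75000 V, 0.76172 V)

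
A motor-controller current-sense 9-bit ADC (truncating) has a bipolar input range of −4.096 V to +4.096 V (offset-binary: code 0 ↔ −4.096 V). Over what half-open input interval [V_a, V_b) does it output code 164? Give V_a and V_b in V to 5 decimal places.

[-1.47200 V, -1.45600 V)

LSB = 8.192/2^9 = 16.000 mV.
V_a = V_low + 164·LSB = -1.472 V; V_b = V_low + 165·LSB = -1.456 V.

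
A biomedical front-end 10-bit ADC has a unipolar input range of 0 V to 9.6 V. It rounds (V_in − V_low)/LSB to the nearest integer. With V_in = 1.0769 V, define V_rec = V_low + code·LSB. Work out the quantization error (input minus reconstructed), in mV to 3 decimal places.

Step size: 9.6 V ÷ 2^10 = 9.375 mV.
Scaled input = 114.8693 LSBs, so code = 115.
V_rec = 0 + 115·0.009375 = 1.078125 V.
Error = 1.0769 − 1.078125 = -0.001225 V = -1.225 mV.

-1.225 mV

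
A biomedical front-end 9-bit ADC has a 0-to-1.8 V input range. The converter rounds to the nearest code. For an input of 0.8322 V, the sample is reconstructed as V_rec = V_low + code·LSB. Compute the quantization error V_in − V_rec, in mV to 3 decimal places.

One LSB is 1.8 V / 512 = 3.516 mV.
(V_in − V_low)/LSB = (0.8322 − 0)/0.00351563 = 236.7147 → code 237 (round).
Reconstructed: 0.83320313 V.
Error = 0.8322 − 0.83320313 = -0.00100312 V = -1.003 mV.

-1.003 mV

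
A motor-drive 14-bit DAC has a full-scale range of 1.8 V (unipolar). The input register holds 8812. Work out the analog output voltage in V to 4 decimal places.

LSB = 1.8 V / 2^14 = 109.86 µV.
V_out = 0 + 8812 × 0.000109863 V = 0.968115 V.

0.9681 V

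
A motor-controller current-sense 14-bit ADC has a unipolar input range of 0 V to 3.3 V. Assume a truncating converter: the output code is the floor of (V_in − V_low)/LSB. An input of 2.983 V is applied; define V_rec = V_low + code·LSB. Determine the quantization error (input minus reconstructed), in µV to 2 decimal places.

28.81 µV

One LSB is 3.3 V / 16384 = 201.42 µV.
Scaled input = 14810.1430 LSBs, so code = 14810.
Code 14810 maps back to 0 + 14810×0.000201416 V = 2.9829712 V.
Difference: 2.88086e-05 V → 28.81 µV.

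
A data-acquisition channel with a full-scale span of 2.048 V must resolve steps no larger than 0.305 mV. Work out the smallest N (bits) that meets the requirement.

13 bits

Number of steps required ≥ 2.048 V / 0.305 mV = 6714.75.
Need 2^N ≥ 6714.75; 2^12 = 4096, 2^13 = 8192.
Minimum N = 13.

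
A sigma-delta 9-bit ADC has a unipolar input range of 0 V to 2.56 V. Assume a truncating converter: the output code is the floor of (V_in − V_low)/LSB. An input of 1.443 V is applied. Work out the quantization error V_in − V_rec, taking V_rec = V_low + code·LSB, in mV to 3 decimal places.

3.000 mV

Step size: 2.56 V ÷ 2^9 = 5.000 mV.
(1.443 − 0)/0.005 = 288.6000; ⌊·⌋ gives code 288.
Reconstructed: 1.44 V.
V_in − V_rec = 0.003 V = 3.000 mV.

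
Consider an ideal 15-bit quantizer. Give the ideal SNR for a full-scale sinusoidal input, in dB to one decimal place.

92.1 dB

SNR ≈ 6.02·N + 1.76 dB = 6.02·15 + 1.76 = 92.06 dB.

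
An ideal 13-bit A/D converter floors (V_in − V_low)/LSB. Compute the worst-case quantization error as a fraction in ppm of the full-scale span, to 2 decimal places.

Truncating → worst-case error = 1 LSB = V_FS/2^13, so 1e+06/8192 = 122.07 ppm of full scale.

122.07 ppm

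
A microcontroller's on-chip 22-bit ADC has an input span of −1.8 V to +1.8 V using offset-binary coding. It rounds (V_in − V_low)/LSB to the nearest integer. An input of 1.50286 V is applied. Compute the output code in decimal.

With 4194304 levels over 3.6 V, one step is 0.86 µV.
(V_in − V_low)/LSB = (1.50286 − (−1.8)) / 8.58307e-07 = 3848110.808.
So the output code is 3848111.

code 3848111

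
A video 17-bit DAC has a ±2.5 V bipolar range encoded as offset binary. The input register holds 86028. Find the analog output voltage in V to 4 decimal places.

0.7817 V

LSB = 5 V / 2^17 = 38.15 µV.
V_out = (−2.5) + 86028 × 3.8147e-05 V = 0.781708 V.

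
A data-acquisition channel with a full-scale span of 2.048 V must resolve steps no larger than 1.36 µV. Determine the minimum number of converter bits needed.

21 bits

Number of steps required ≥ 2.048 V / 1.36 µV = 1505882.35.
Need 2^N ≥ 1505882.35; 2^20 = 1048576, 2^21 = 2097152.
Minimum N = 21.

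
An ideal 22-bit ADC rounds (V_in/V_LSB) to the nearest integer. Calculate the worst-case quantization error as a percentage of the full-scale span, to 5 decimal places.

0.00001 %

Rounding → worst-case error = ½ LSB = V_FS/2^23, so 100/8388608 = 1.19209e-05 % of full scale.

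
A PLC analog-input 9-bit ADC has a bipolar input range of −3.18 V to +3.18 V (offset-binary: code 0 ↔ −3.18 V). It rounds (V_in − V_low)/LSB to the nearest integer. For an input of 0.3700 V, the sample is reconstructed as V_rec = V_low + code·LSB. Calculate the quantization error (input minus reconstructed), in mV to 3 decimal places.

-2.656 mV

Step size: 6.36 V ÷ 2^9 = 12.422 mV.
(0.3700 − (−3.18))/0.0124219 = 285.7862; round gives code 286.
Code 286 maps back to (−3.18) + 286×0.0124219 V = 0.37265625 V.
V_in − V_rec = -0.00265625 V = -2.656 mV.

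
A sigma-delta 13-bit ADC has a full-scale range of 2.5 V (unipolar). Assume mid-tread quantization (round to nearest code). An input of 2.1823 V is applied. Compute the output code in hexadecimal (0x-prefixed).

LSB = 2.5 V / 8192 = 305.18 µV.
(2.1823 − 0) / 0.000305176 = 7150.961 LSBs.
So the output code is 7151.
In hexadecimal (0x-prefixed): 0x1BEF.

code 0x1BEF (decimal 7151)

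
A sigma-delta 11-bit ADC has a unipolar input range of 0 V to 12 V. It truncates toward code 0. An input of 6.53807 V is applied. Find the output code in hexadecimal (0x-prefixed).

Full-scale span = 12 V; LSB = 12/2^11 = 5.859 mV.
Input sits at 1115.831 steps above V_low.
Floor → code 1115.
In hexadecimal (0x-prefixed): 0x45B.

code 0x45B (decimal 1115)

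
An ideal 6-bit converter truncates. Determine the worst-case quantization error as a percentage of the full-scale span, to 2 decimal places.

Truncating → worst-case error = 1 LSB = V_FS/2^6, so 100/64 = 1.5625 % of full scale.

1.56 %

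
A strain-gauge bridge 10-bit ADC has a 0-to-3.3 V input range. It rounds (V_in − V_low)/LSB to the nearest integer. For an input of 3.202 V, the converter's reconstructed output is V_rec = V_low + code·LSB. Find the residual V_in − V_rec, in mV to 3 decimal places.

-1.320 mV

LSB = 3.3/2^10 = 3.223 mV.
Scaled input = 993.5903 LSBs, so code = 994.
Reconstructed: 3.2033203 V.
Difference: -0.00132031 V → -1.320 mV.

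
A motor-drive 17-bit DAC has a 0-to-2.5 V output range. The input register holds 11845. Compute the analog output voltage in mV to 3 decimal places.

LSB = 2.5 V / 2^17 = 19.07 µV.
V_out = 0 + 11845 × 1.90735e-05 V = 0.225925 V.
= 225.925 mV.

225.925 mV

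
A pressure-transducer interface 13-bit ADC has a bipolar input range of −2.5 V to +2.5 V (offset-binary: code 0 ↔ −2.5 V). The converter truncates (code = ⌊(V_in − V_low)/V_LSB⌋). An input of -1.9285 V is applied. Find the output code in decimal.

LSB = 5 V / 8192 = 0.610 mV.
Input sits at 936.346 steps above V_low.
So the output code is 936.

code 936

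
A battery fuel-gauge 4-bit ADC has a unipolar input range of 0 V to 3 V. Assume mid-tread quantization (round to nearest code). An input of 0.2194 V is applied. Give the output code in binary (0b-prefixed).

code 0b1 (decimal 1)

With 16 levels over 3 V, one step is 187.500 mV.
Input sits at 1.170 steps above V_low.
Round → code 1.
In binary (0b-prefixed): 0b1.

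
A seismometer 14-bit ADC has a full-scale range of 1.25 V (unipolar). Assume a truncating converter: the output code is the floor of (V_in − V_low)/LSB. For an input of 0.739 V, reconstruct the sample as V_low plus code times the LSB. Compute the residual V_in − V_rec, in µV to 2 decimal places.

One LSB is 1.25 V / 16384 = 76.29 µV.
Scaled input = 9686.2208 LSBs, so code = 9686.
V_rec = 0 + 9686·7.62939e-05 = 0.73898315 V.
Error = 0.739 − 0.73898315 = 1.68457e-05 V = 16.85 µV.

16.85 µV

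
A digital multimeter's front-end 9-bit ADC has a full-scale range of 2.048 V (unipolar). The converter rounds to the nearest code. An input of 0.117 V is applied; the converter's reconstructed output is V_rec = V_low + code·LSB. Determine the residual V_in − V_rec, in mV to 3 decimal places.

LSB = 2.048/2^9 = 4.000 mV.
(0.117 − 0)/0.004 = 29.2500; round gives code 29.
Code 29 maps back to 0 + 29×0.004 V = 0.116 V.
Difference: 0.001 V → 1.000 mV.

1.000 mV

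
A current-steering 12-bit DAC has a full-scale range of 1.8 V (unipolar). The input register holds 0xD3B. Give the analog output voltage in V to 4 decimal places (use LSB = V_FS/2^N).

LSB = 1.8 V / 2^12 = 439.45 µV.
Code 0xD3B = 3387 decimal.
V_out = 0 + 3387 × 0.000439453 V = 1.48843 V.

1.4884 V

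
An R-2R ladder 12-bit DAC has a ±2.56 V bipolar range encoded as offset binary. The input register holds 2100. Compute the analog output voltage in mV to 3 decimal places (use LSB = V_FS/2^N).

65.000 mV

LSB = 5.12 V / 2^12 = 1.250 mV.
V_out = (−2.56) + 2100 × 0.00125 V = 0.065 V.
= 65.000 mV.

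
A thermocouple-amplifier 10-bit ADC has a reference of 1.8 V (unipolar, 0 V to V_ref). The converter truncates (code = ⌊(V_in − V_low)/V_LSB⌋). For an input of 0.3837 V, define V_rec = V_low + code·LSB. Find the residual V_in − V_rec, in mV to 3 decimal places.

Step size: 1.8 V ÷ 2^10 = 1.758 mV.
(V_in − V_low)/LSB = (0.3837 − 0)/0.00175781 = 218.2827 → code 218 (floor).
Reconstructed: 0.38320312 V.
Difference: 0.000496875 V → 0.497 mV.

0.497 mV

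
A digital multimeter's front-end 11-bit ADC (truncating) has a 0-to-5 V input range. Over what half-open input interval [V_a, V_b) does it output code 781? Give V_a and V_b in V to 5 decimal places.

LSB = 5/2^11 = 2.441 mV.
V_a = V_low + 781·LSB = 1.90674 V; V_b = V_low + 782·LSB = 1.90918 V.

[1.90674 V, 1.90918 V)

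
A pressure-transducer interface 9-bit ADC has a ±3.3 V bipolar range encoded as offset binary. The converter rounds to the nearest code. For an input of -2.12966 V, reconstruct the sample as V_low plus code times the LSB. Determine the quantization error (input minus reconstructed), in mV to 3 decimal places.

One LSB is 6.6 V / 512 = 12.891 mV.
(-2.12966 − (−3.3))/0.0128906 = 90.7900; round gives code 91.
V_rec = (−3.3) + 91·0.0128906 = -2.1269531 V.
Error = -2.12966 − (−2.1269531) = -0.00270688 V = -2.707 mV.

-2.707 mV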